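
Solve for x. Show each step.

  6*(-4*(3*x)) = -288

Step 1. [6*(-4*(3*x)) = -288] 6·(inner) — divide through by 6 ⇒ div: -4*(3*x) = -48.
Step 2. [-4*(3*x) = -48] divide by the outer -4 ⇒ div: 3*x = 12.
Step 3. [3*x = 12] 3 out front; divide by 3. So div: x = 4.

Answer: x ∈ {4}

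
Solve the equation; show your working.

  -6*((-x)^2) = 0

Step 1. [-6*((-x)^2) = 0] LHS = -6·(…); ÷-6 both sides. So div: (-x)^2 = 0.
Step 2. [(-x)^2 = 0] LHS squared, RHS 0 ≥ 0: apply √ (±) ⇒ sqrt: -x = 0.
Step 3. [-x = 0] leading − — multiply by −1, so neg: x = 0.

Answer: x ∈ {0}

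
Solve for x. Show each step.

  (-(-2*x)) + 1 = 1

Step 1. [(-(-2*x)) + 1 = 1] the outer +1 inverts by subtracting 1 ⇒ sub: -(-2*x) = 0.
Step 2. [-(-2*x) = 0] flip signs both sides ⇒ neg: -2*x = 0.
Step 3. [-2*x = 0] -2 out front; divide by -2, so div: x = 0.

Answer: x ∈ {0}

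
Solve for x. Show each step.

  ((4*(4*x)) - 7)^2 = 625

Step 1. [((4*(4*x)) - 7)^2 = 625] LHS squared, RHS 625 ≥ 0: apply √ (±) ⇒ sqrt: (4*(4*x)) - 7 = 25 or -25.
Step 2. [(4*(4*x)) - 7 = 25 or -25] the outer -7 inverts by adding 7, so sub: 4*(4*x) = 32 or -18.
Step 3. [4*(4*x) = 32 or -18] leading coefficient 4: divide by 4, so div: 4*x = 8 or -9/2.
Step 4. [4*x = 8 or -9/2] 4 out front; divide by 4 ⇒ div: x = 2 or -9/8.

Answer: x ∈ {-9/8, 2}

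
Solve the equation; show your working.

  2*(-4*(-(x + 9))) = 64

Step 1. [2*(-4*(-(x + 9))) = 64] divide by the outer 2, so div: -4*(-(x + 9)) = 32.
Step 2. [-4*(-(x + 9)) = 32] -4·(inner) — divide through by -4. So div: -(x + 9) = -8.
Step 3. [-(x + 9) = -8] leading − — multiply by −1. So neg: x + 9 = 8.
Step 4. [x + 9 = 8] the outer +9 inverts by subtracting 9, so sub: x = -1.

Answer: x ∈ {-1}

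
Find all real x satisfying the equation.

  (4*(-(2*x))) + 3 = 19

Step 1. [(4*(-(2*x))) + 3 = 19] peel the +3: subtract 3 from each side, so sub: 4*(-(2*x)) = 16.
Step 2. [4*(-(2*x)) = 16] divide by the outer 4 ⇒ div: -(2*x) = 4.
Step 3. [-(2*x) = 4] leading − — multiply by −1 ⇒ neg: 2*x = -4.
Step 4. [2*x = -4] 2 out front; divide by 2 ⇒ div: x = -2.

Answer: x ∈ {-2}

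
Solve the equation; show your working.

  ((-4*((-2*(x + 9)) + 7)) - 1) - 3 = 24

Step 1. [((-4*((-2*(x + 9)) + 7)) - 1) - 3 = 24] 3 comes off first (add 3), so sub: (-4*((-2*(x + 9)) + 7)) - 1 = 27.
Step 2. [(-4*((-2*(x + 9)) + 7)) - 1 = 27] the outer -1 inverts by adding 1, so sub: -4*((-2*(x + 9)) + 7) = 28.
Step 3. [-4*((-2*(x + 9)) + 7) = 28] divide by the outer -4. So div: (-2*(x + 9)) + 7 = -7.
Step 4. [(-2*(x + 9)) + 7 = -7] peel the +7: subtract 7 from each side, so sub: -2*(x + 9) = -14.
Step 5. [-2*(x + 9) = -14] -2·(inner) — divide through by -2, so div: x + 9 = 7.
Step 6. [x + 9 = 7] +9 is outermost — subtract 9 both sides. So sub: x = -2.

Answer: x ∈ {-2}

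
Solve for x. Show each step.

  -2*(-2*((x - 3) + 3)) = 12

Step 1. [-2*(-2*((x - 3) + 3)) = 12] -2·(inner) — divide through by -2. So div: -2*((x - 3) + 3) = -6.
Step 2. [-2*((x - 3) + 3) = -6] divide by the outer -2, so div: (x - 3) + 3 = 3.
Step 3. [(x - 3) + 3 = 3] subtract 3: x sits inside (… + 3), so sub: x - 3 = 0.
Step 4. [x - 3 = 0] -3 is outermost — add 3 both sides ⇒ sub: x = 3.

Answer: x ∈ {3}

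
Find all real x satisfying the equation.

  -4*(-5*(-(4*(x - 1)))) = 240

Step 1. [-4*(-5*(-(4*(x - 1)))) = 240] leading coefficient -4: divide by -4 ⇒ div: -5*(-(4*(x - 1))) = -60.
Step 2. [-5*(-(4*(x - 1))) = -60] leading coefficient -5: divide by -5, so div: -(4*(x - 1)) = 12.
Step 3. [-(4*(x - 1)) = 12] flip signs both sides. So neg: 4*(x - 1) = -12.
Step 4. [4*(x - 1) = -12] divide by the outer 4 ⇒ div: x - 1 = -3.
Step 5. [x - 1 = -3] -1 is outermost — add 1 both sides. So sub: x = -2.

Answer: x ∈ {-2}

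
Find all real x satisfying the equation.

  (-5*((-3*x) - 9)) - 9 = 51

Step 1. [(-5*((-3*x) - 9)) - 9 = 51] 9 comes off first (add 9). So sub: -5*((-3*x) - 9) = 60.
Step 2. [-5*((-3*x) - 9) = 60] -5 out front; divide by -5, so div: (-3*x) - 9 = -12.
Step 3. [(-3*x) - 9 = -12] -3 | LHS and -3 | -12: pull -3 out. So factor: x + 3 = 4.
Step 4. [x + 3 = 4] 3 comes off first (subtract 3). So sub: x = 1.

Answer: x ∈ {1}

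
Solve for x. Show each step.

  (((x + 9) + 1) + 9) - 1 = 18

Step 1. [(((x + 9) + 1) + 9) - 1 = 18] peel the -1: add 1 from each side, so sub: ((x + 9) + 1) + 9 = 19.
Step 2. [((x + 9) + 1) + 9 = 19] the outer +9 inverts by subtracting 9. So sub: (x + 9) + 1 = 10.
Step 3. [(x + 9) + 1 = 10] +1 is outermost — subtract 1 both sides, so sub: x + 9 = 9.
Step 4. [x + 9 = 9] 9 comes off first (subtract 9) ⇒ sub: x = 0.

Answer: x ∈ {0}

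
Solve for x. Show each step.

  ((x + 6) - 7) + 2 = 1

Step 1. [((x + 6) - 7) + 2 = 1] 2 comes off first (subtract 2). So sub: (x + 6) - 7 = -1.
Step 2. [(x + 6) - 7 = -1] -7 is outermost — add 7 both sides, so sub: x + 6 = 6.
Step 3. [x + 6 = 6] subtract 6: x sits inside (… + 6) ⇒ sub: x = 0.

Answer: x ∈ {0}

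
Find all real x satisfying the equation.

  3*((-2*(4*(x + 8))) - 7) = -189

Step 1. [3*((-2*(4*(x + 8))) - 7) = -189] 3 out front; divide by 3. So div: (-2*(4*(x + 8))) - 7 = -63.
Step 2. [(-2*(4*(x + 8))) - 7 = -63] add 7: x sits inside (… - 7), so sub: -2*(4*(x + 8)) = -56.
Step 3. [-2*(4*(x + 8)) = -56] divide by the outer -2. So div: 4*(x + 8) = 28.
Step 4. [4*(x + 8) = 28] divide by the outer 4. So div: x + 8 = 7.
Step 5. [x + 8 = 7] subtract 8: x sits inside (… + 8) ⇒ sub: x = -1.

Answer: x ∈ {-1}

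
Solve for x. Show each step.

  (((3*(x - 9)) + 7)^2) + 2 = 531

Step 1. [(((3*(x - 9)) + 7)^2) + 2 = 531] 2 comes off first (subtract 2), so sub: ((3*(x - 9)) + 7)^2 = 529.
Step 2. [((3*(x - 9)) + 7)^2 = 529] 529 ≥ 0, LHS is (·)² — take ±√, so sqrt: (3*(x - 9)) + 7 = 23 or -23.
Step 3. [(3*(x - 9)) + 7 = 23 or -23] peel the +7: subtract 7 from each side, so sub: 3*(x - 9) = 16 or -30.
Step 4. [3*(x - 9) = 16 or -30] divide by the outer 3 ⇒ div: x - 9 = 16/3 or -10.
Step 5. [x - 9 = 16/3 or -10] the outer -9 inverts by adding 9. So sub: x = 43/3 or -1.

Answer: x ∈ {-1, 43/3}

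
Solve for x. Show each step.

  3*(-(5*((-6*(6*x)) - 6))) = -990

Step 1. [3*(-(5*((-6*(6*x)) - 6))) = -990] leading coefficient 3: divide by 3. So div: -(5*((-6*(6*x)) - 6)) = -330.
Step 2. [-(5*((-6*(6*x)) - 6)) = -330] leading − — multiply by −1. So neg: 5*((-6*(6*x)) - 6) = 330.
Step 3. [5*((-6*(6*x)) - 6) = 330] LHS = 5·(…); ÷5 both sides ⇒ div: (-6*(6*x)) - 6 = 66.
Step 4. [(-6*(6*x)) - 6 = 66] peel the -6: add 6 from each side. So sub: -6*(6*x) = 72.
Step 5. [-6*(6*x) = 72] -6 out front; divide by -6, so div: 6*x = -12.
Step 6. [6*x = -12] 6·(inner) — divide through by 6, so div: x = -2.

Answer: x ∈ {-2}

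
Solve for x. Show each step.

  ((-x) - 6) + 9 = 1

Step 1. [((-x) - 6) + 9 = 1] 9 comes off first (subtract 9) ⇒ sub: (-x) - 6 = -8.
Step 2. [(-x) - 6 = -8] peel the -6: add 6 from each side. So sub: -x = -2.
Step 3. [-x = -2] flip signs both sides. So neg: x = 2.

Answer: x ∈ {2}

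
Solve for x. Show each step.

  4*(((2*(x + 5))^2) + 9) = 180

Step 1. [4*(((2*(x + 5))^2) + 9) = 180] 4 out front; divide by 4 ⇒ div: ((2*(x + 5))^2) + 9 = 45.
Step 2. [((2*(x + 5))^2) + 9 = 45] +9 is outermost — subtract 9 both sides, so sub: (2*(x + 5))^2 = 36.
Step 3. [(2*(x + 5))^2 = 36] 36 ≥ 0, LHS is (·)² — take ±√, so sqrt: 2*(x + 5) = 6 or -6.
Step 4. [2*(x + 5) = 6 or -6] 2·(inner) — divide through by 2 ⇒ div: x + 5 = 3 or -3.
Step 5. [x + 5 = 3 or -3] +5 is outermost — subtract 5 both sides. So sub: x = -2 or -8.

Answer: x ∈ {-8, -2}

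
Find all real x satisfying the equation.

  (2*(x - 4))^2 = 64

Step 1. [(2*(x - 4))^2 = 64] 64 ≥ 0, LHS is (·)² — take ±√. So sqrt: 2*(x - 4) = 8 or -8.
Step 2. [2*(x - 4) = 8 or -8] LHS = 2·(…); ÷2 both sides. So div: x - 4 = 4 or -4.
Step 3. [x - 4 = 4 or -4] the outer -4 inverts by adding 4 ⇒ sub: x = 8 or 0.

Answer: x ∈ {0, 8}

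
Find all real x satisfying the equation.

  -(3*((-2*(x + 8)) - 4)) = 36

Step 1. [-(3*((-2*(x + 8)) - 4)) = 36] leading − — multiply by −1 ⇒ neg: 3*((-2*(x + 8)) - 4) = -36.
Step 2. [3*((-2*(x + 8)) - 4) = -36] divide by the outer 3, so div: (-2*(x + 8)) - 4 = -12.
Step 3. [(-2*(x + 8)) - 4 = -12] the outer -4 inverts by adding 4 ⇒ sub: -2*(x + 8) = -8.
Step 4. [-2*(x + 8) = -8] leading coefficient -2: divide by -2, so div: x + 8 = 4.
Step 5. [x + 8 = 4] subtract 8: x sits inside (… + 8), so sub: x = -4.

Answer: x ∈ {-4}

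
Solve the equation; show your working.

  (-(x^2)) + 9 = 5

Step 1. [(-(x^2)) + 9 = 5] peel the +9: subtract 9 from each side ⇒ sub: -(x^2) = -4.
Step 2. [-(x^2) = -4] LHS negated; negate both sides, so neg: x^2 = 4.
Step 3. [x^2 = 4] √ both sides: 4 ≥ 0 gives two branches, so sqrt: x = 2 or -2.

Answer: x ∈ {-2, 2}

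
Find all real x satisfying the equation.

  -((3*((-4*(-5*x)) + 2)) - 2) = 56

Step 1. [-((3*((-4*(-5*x)) + 2)) - 2) = 56] LHS negated; negate both sides. So neg: (3*((-4*(-5*x)) + 2)) - 2 = -56.
Step 2. [(3*((-4*(-5*x)) + 2)) - 2 = -56] add 2: x sits inside (… - 2). So sub: 3*((-4*(-5*x)) + 2) = -54.
Step 3. [3*((-4*(-5*x)) + 2) = -54] leading coefficient 3: divide by 3 ⇒ div: (-4*(-5*x)) + 2 = -18.
Step 4. [(-4*(-5*x)) + 2 = -18] peel the +2: subtract 2 from each side ⇒ sub: -4*(-5*x) = -20.
Step 5. [-4*(-5*x) = -20] leading coefficient -4: divide by -4, so div: -5*x = 5.
Step 6. [-5*x = 5] -5·(inner) — divide through by -5. So div: x = -1.

Answer: x ∈ {-1}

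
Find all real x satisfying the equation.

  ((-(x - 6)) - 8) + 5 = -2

Step 1. [((-(x - 6)) - 8) + 5 = -2] subtract 5: x sits inside (… + 5). So sub: (-(x - 6)) - 8 = -7.
Step 2. [(-(x - 6)) - 8 = -7] peel the -8: add 8 from each side ⇒ sub: -(x - 6) = 1.
Step 3. [-(x - 6) = 1] flip signs both sides. So neg: x - 6 = -1.
Step 4. [x - 6 = -1] -6 is outermost — add 6 both sides ⇒ sub: x = 5.

Answer: x ∈ {5}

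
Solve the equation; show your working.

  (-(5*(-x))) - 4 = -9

Step 1. [(-(5*(-x))) - 4 = -9] -4 is outermost — add 4 both sides, so sub: -(5*(-x)) = -5.
Step 2. [-(5*(-x)) = -5] leading − — multiply by −1, so neg: 5*(-x) = 5.
Step 3. [5*(-x) = 5] LHS = 5·(…); ÷5 both sides. So div: -x = 1.
Step 4. [-x = 1] flip signs both sides ⇒ neg: x = -1.

Answer: x ∈ {-1}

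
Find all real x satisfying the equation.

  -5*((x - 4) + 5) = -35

Step 1. [-5*((x - 4) + 5) = -35] divide by the outer -5 ⇒ div: (x - 4) + 5 = 7.
Step 2. [(x - 4) + 5 = 7] subtract 5: x sits inside (… + 5), so sub: x - 4 = 2.
Step 3. [x - 4 = 2] peel the -4: add 4 from each side, so sub: x = 6.

Answer: x ∈ {6}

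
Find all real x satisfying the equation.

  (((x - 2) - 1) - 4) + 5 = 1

Step 1. [(((x - 2) - 1) - 4) + 5 = 1] the outer +5 inverts by subtracting 5 ⇒ sub: ((x - 2) - 1) - 4 = -4.
Step 2. [((x - 2) - 1) - 4 = -4] peel the -4: add 4 from each side ⇒ sub: (x - 2) - 1 = 0.
Step 3. [(x - 2) - 1 = 0] -1 is outermost — add 1 both sides. So sub: x - 2 = 1.
Step 4. [x - 2 = 1] the outer -2 inverts by adding 2. So sub: x = 3.

Answer: x ∈ {3}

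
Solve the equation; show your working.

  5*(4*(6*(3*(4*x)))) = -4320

Step 1. [5*(4*(6*(3*(4*x)))) = -4320] divide by the outer 5 ⇒ div: 4*(6*(3*(4*x))) = -864.
Step 2. [4*(6*(3*(4*x))) = -864] 4·(inner) — divide through by 4 ⇒ div: 6*(3*(4*x)) = -216.
Step 3. [6*(3*(4*x)) = -216] LHS = 6·(…); ÷6 both sides. So div: 3*(4*x) = -36.
Step 4. [3*(4*x) = -36] LHS = 3·(…); ÷3 both sides, so div: 4*x = -12.
Step 5. [4*x = -12] leading coefficient 4: divide by 4 ⇒ div: x = -3.

Answer: x ∈ {-3}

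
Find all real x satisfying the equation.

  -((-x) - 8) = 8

Step 1. [-((-x) - 8) = 8] flip signs both sides. So neg: (-x) - 8 = -8.
Step 2. [(-x) - 8 = -8] the outer -8 inverts by adding 8. So sub: -x = 0.
Step 3. [-x = 0] leading − — multiply by −1 ⇒ neg: x = 0.

Answer: x ∈ {0}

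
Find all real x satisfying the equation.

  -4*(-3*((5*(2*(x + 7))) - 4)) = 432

Step 1. [-4*(-3*((5*(2*(x + 7))) - 4)) = 432] divide by the outer -4 ⇒ div: -3*((5*(2*(x + 7))) - 4) = -108.
Step 2. [-3*((5*(2*(x + 7))) - 4) = -108] -3·(inner) — divide through by -3. So div: (5*(2*(x + 7))) - 4 = 36.
Step 3. [(5*(2*(x + 7))) - 4 = 36] 4 comes off first (add 4), so sub: 5*(2*(x + 7)) = 40.
Step 4. [5*(2*(x + 7)) = 40] divide by the outer 5, so div: 2*(x + 7) = 8.
Step 5. [2*(x + 7) = 8] LHS = 2·(…); ÷2 both sides, so div: x + 7 = 4.
Step 6. [x + 7 = 4] peel the +7: subtract 7 from each side, so sub: x = -3.

Answer: x ∈ {-3}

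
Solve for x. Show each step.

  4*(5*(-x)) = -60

Step 1. [4*(5*(-x)) = -60] LHS = 4·(…); ÷4 both sides, so div: 5*(-x) = -15.
Step 2. [5*(-x) = -15] divide by the outer 5. So div: -x = -3.
Step 3. [-x = -3] leading − — multiply by −1. So neg: x = 3.

Answer: x ∈ {3}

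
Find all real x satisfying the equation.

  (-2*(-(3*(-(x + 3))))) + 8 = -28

Step 1. [(-2*(-(3*(-(x + 3))))) + 8 = -28] 8 comes off first (subtract 8), so sub: -2*(-(3*(-(x + 3)))) = -36.
Step 2. [-2*(-(3*(-(x + 3)))) = -36] LHS = -2·(…); ÷-2 both sides ⇒ div: -(3*(-(x + 3))) = 18.
Step 3. [-(3*(-(x + 3))) = 18] LHS negated; negate both sides, so neg: 3*(-(x + 3)) = -18.
Step 4. [3*(-(x + 3)) = -18] LHS = 3·(…); ÷3 both sides. So div: -(x + 3) = -6.
Step 5. [-(x + 3) = -6] flip signs both sides. So neg: x + 3 = 6.
Step 6. [x + 3 = 6] +3 is outermost — subtract 3 both sides, so sub: x = 3.

Answer: x ∈ {3}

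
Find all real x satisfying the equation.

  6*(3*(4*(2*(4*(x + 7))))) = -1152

Step 1. [6*(3*(4*(2*(4*(x + 7))))) = -1152] leading coefficient 6: divide by 6 ⇒ div: 3*(4*(2*(4*(x + 7)))) = -192.
Step 2. [3*(4*(2*(4*(x + 7)))) = -192] LHS = 3·(…); ÷3 both sides, so div: 4*(2*(4*(x + 7))) = -64.
Step 3. [4*(2*(4*(x + 7))) = -64] leading coefficient 4: divide by 4, so div: 2*(4*(x + 7)) = -16.
Step 4. [2*(4*(x + 7)) = -16] 2·(inner) — divide through by 2. So div: 4*(x + 7) = -8.
Step 5. [4*(x + 7) = -8] LHS = 4·(…); ÷4 both sides ⇒ div: x + 7 = -2.
Step 6. [x + 7 = -2] the outer +7 inverts by subtracting 7, so sub: x = -9.

Answer: x ∈ {-9}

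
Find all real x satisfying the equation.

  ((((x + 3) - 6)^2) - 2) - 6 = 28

Step 1. [((((x + 3) - 6)^2) - 2) - 6 = 28] peel the -6: add 6 from each side. So sub: (((x + 3) - 6)^2) - 2 = 34.
Step 2. [(((x + 3) - 6)^2) - 2 = 34] -2 is outermost — add 2 both sides ⇒ sub: ((x + 3) - 6)^2 = 36.
Step 3. [((x + 3) - 6)^2 = 36] 36 ≥ 0, LHS is (·)² — take ±√. So sqrt: (x + 3) - 6 = 6 or -6.
Step 4. [(x + 3) - 6 = 6 or -6] add 6: x sits inside (… - 6) ⇒ sub: x + 3 = 12 or 0.
Step 5. [x + 3 = 12 or 0] peel the +3: subtract 3 from each side, so sub: x = 9 or -3.

Answer: x ∈ {-3, 9}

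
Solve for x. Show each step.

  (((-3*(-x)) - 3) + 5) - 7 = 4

Step 1. [(((-3*(-x)) - 3) + 5) - 7 = 4] peel the -7: add 7 from each side, so sub: ((-3*(-x)) - 3) + 5 = 11.
Step 2. [((-3*(-x)) - 3) + 5 = 11] 5 comes off first (subtract 5) ⇒ sub: (-3*(-x)) - 3 = 6.
Step 3. [(-3*(-x)) - 3 = 6] the outer -3 inverts by adding 3 ⇒ sub: -3*(-x) = 9.
Step 4. [-3*(-x) = 9] divide by the outer -3, so div: -x = -3.
Step 5. [-x = -3] leading − — multiply by −1. So neg: x = 3.

Answer: x ∈ {3}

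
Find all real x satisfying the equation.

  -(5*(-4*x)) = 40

Step 1. [-(5*(-4*x)) = 40] leading − — multiply by −1 ⇒ neg: 5*(-4*x) = -40.
Step 2. [5*(-4*x) = -40] 5 out front; divide by 5, so div: -4*x = -8.
Step 3. [-4*x = -8] leading coefficient -4: divide by -4 ⇒ div: x = 2.

Answer: x ∈ {2}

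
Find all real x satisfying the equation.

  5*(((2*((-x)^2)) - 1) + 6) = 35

Step 1. [5*(((2*((-x)^2)) - 1) + 6) = 35] LHS = 5·(…); ÷5 both sides, so div: ((2*((-x)^2)) - 1) + 6 = 7.
Step 2. [((2*((-x)^2)) - 1) + 6 = 7] subtract 6: x sits inside (… + 6). So sub: (2*((-x)^2)) - 1 = 1.
Step 3. [(2*((-x)^2)) - 1 = 1] peel the -1: add 1 from each side ⇒ sub: 2*((-x)^2) = 2.
Step 4. [2*((-x)^2) = 2] LHS = 2·(…); ÷2 both sides, so div: (-x)^2 = 1.
Step 5. [(-x)^2 = 1] LHS squared, RHS 1 ≥ 0: apply √ (±). So sqrt: -x = 1 or -1.
Step 6. [-x = 1 or -1] flip signs both sides. So neg: x = -1 or 1.

Answer: x ∈ {-1, 1}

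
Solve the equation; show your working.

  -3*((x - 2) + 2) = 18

Step 1. [-3*((x - 2) + 2) = 18] leading coefficient -3: divide by -3 ⇒ div: (x - 2) + 2 = -6.
Step 2. [(x - 2) + 2 = -6] 2 comes off first (subtract 2) ⇒ sub: x - 2 = -8.
Step 3. [x - 2 = -8] the outer -2 inverts by adding 2, so sub: x = -6.

Answer: x ∈ {-6}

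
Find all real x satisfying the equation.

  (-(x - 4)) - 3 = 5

Step 1. [(-(x - 4)) - 3 = 5] the outer -3 inverts by adding 3 ⇒ sub: -(x - 4) = 8.
Step 2. [-(x - 4) = 8] LHS negated; negate both sides ⇒ neg: x - 4 = -8.
Step 3. [x - 4 = -8] add 4: x sits inside (… - 4) ⇒ sub: x = -4.

Answer: x ∈ {-4}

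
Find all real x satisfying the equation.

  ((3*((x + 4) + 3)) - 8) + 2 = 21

Step 1. [((3*((x + 4) + 3)) - 8) + 2 = 21] the outer +2 inverts by subtracting 2. So sub: (3*((x + 4) + 3)) - 8 = 19.
Step 2. [(3*((x + 4) + 3)) - 8 = 19] -8 is outermost — add 8 both sides. So sub: 3*((x + 4) + 3) = 27.
Step 3. [3*((x + 4) + 3) = 27] 3·(inner) — divide through by 3, so div: (x + 4) + 3 = 9.
Step 4. [(x + 4) + 3 = 9] subtract 3: x sits inside (… + 3), so sub: x + 4 = 6.
Step 5. [x + 4 = 6] 4 comes off first (subtract 4) ⇒ sub: x = 2.

Answer: x ∈ {2}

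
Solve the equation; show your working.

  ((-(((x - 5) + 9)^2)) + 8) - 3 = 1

Step 1. [((-(((x - 5) + 9)^2)) + 8) - 3 = 1] peel the -3: add 3 from each side, so sub: (-(((x - 5) + 9)^2)) + 8 = 4.
Step 2. [(-(((x - 5) + 9)^2)) + 8 = 4] 8 comes off first (subtract 8), so sub: -(((x - 5) + 9)^2) = -4.
Step 3. [-(((x - 5) + 9)^2) = -4] flip signs both sides, so neg: ((x - 5) + 9)^2 = 4.
Step 4. [((x - 5) + 9)^2 = 4] 4 ≥ 0, LHS is (·)² — take ±√, so sqrt: (x - 5) + 9 = 2 or -2.
Step 5. [(x - 5) + 9 = 2 or -2] 9 comes off first (subtract 9). So sub: x - 5 = -7 or -11.
Step 6. [x - 5 = -7 or -11] add 5: x sits inside (… - 5) ⇒ sub: x = -2 or -6.

Answer: x ∈ {-6, -2}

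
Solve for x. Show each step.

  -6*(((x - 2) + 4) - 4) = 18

Step 1. [-6*(((x - 2) + 4) - 4) = 18] LHS = -6·(…); ÷-6 both sides, so div: ((x - 2) + 4) - 4 = -3.
Step 2. [((x - 2) + 4) - 4 = -3] 4 comes off first (add 4) ⇒ sub: (x - 2) + 4 = 1.
Step 3. [(x - 2) + 4 = 1] peel the +4: subtract 4 from each side. So sub: x - 2 = -3.
Step 4. [x - 2 = -3] the outer -2 inverts by adding 2. So sub: x = -1.

Answer: x ∈ {-1}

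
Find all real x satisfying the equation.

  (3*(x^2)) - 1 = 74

Step 1. [(3*(x^2)) - 1 = 74] -1 is outermost — add 1 both sides ⇒ sub: 3*(x^2) = 75.
Step 2. [3*(x^2) = 75] divide by the outer 3. So div: x^2 = 25.
Step 3. [x^2 = 25] √ both sides: 25 ≥ 0 gives two branches. So sqrt: x = 5 or -5.

Answer: x ∈ {-5, 5}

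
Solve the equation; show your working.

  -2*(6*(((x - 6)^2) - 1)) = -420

Step 1. [-2*(6*(((x - 6)^2) - 1)) = -420] LHS = -2·(…); ÷-2 both sides. So div: 6*(((x - 6)^2) - 1) = 210.
Step 2. [6*(((x - 6)^2) - 1) = 210] 6·(inner) — divide through by 6, so div: ((x - 6)^2) - 1 = 35.
Step 3. [((x - 6)^2) - 1 = 35] -1 is outermost — add 1 both sides ⇒ sub: (x - 6)^2 = 36.
Step 4. [(x - 6)^2 = 36] 36 ≥ 0, LHS is (·)² — take ±√ ⇒ sqrt: x - 6 = 6 or -6.
Step 5. [x - 6 = 6 or -6] 6 comes off first (add 6), so sub: x = 12 or 0.

Answer: x ∈ {0, 12}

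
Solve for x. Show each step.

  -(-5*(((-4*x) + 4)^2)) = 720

Step 1. [-(-5*(((-4*x) + 4)^2)) = 720] LHS negated; negate both sides ⇒ neg: -5*(((-4*x) + 4)^2) = -720.
Step 2. [-5*(((-4*x) + 4)^2) = -720] -5 out front; divide by -5, so div: ((-4*x) + 4)^2 = 144.
Step 3. [((-4*x) + 4)^2 = 144] 144 ≥ 0, LHS is (·)² — take ±√. So sqrt: (-4*x) + 4 = 12 or -12.
Step 4. [(-4*x) + 4 = 12 or -12] peel the +4: subtract 4 from each side. So sub: -4*x = 8 or -16.
Step 5. [-4*x = 8 or -16] leading coefficient -4: divide by -4 ⇒ div: x = -2 or 4.

Answer: x ∈ {-2, 4}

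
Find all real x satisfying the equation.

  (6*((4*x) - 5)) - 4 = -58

Step 1. [(6*((4*x) - 5)) - 4 = -58] -4 is outermost — add 4 both sides, so sub: 6*((4*x) - 5) = -54.
Step 2. [6*((4*x) - 5) = -54] 6·(inner) — divide through by 6. So div: (4*x) - 5 = -9.
Step 3. [(4*x) - 5 = -9] -5 is outermost — add 5 both sides, so sub: 4*x = -4.
Step 4. [4*x = -4] LHS = 4·(…); ÷4 both sides, so div: x = -1.

Answer: x ∈ {-1}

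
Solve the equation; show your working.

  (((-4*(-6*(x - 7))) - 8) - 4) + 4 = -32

Step 1. [(((-4*(-6*(x - 7))) - 8) - 4) + 4 = -32] +4 is outermost — subtract 4 both sides, so sub: ((-4*(-6*(x - 7))) - 8) - 4 = -36.
Step 2. [((-4*(-6*(x - 7))) - 8) - 4 = -36] peel the -4: add 4 from each side ⇒ sub: (-4*(-6*(x - 7))) - 8 = -32.
Step 3. [(-4*(-6*(x - 7))) - 8 = -32] 8 comes off first (add 8). So sub: -4*(-6*(x - 7)) = -24.
Step 4. [-4*(-6*(x - 7)) = -24] leading coefficient -4: divide by -4 ⇒ div: -6*(x - 7) = 6.
Step 5. [-6*(x - 7) = 6] -6 out front; divide by -6. So div: x - 7 = -1.
Step 6. [x - 7 = -1] peel the -7: add 7 from each side ⇒ sub: x = 6.

Answer: x ∈ {6}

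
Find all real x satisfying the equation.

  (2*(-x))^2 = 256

Step 1. [(2*(-x))^2 = 256] √ both sides: 256 ≥ 0 gives two branches ⇒ sqrt: 2*(-x) = 16 or -16.
Step 2. [2*(-x) = 16 or -16] 2·(inner) — divide through by 2, so div: -x = 8 or -8.
Step 3. [-x = 8 or -8] flip signs both sides, so neg: x = -8 or 8.

Answer: x ∈ {-8, 8}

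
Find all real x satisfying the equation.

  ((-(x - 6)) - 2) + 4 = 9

Step 1. [((-(x - 6)) - 2) + 4 = 9] 4 comes off first (subtract 4), so sub: (-(x - 6)) - 2 = 5.
Step 2. [(-(x - 6)) - 2 = 5] add 2: x sits inside (… - 2) ⇒ sub: -(x - 6) = 7.
Step 3. [-(x - 6) = 7] flip signs both sides, so neg: x - 6 = -7.
Step 4. [x - 6 = -7] peel the -6: add 6 from each side, so sub: x = -1.

Answer: x ∈ {-1}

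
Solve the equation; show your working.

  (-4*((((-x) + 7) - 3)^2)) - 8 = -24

Step 1. [(-4*((((-x) + 7) - 3)^2)) - 8 = -24] 8 comes off first (add 8) ⇒ sub: -4*((((-x) + 7) - 3)^2) = -16.
Step 2. [-4*((((-x) + 7) - 3)^2) = -16] leading coefficient -4: divide by -4. So div: (((-x) + 7) - 3)^2 = 4.
Step 3. [(((-x) + 7) - 3)^2 = 4] LHS squared, RHS 4 ≥ 0: apply √ (±) ⇒ sqrt: ((-x) + 7) - 3 = 2 or -2.
Step 4. [((-x) + 7) - 3 = 2 or -2] peel the -3: add 3 from each side, so sub: (-x) + 7 = 5 or 1.
Step 5. [(-x) + 7 = 5 or 1] subtract 7: x sits inside (… + 7) ⇒ sub: -x = -2 or -6.
Step 6. [-x = -2 or -6] leading − — multiply by −1, so neg: x = 2 or 6.

Answer: x ∈ {2, 6}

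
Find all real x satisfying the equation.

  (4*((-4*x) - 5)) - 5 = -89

Step 1. [(4*((-4*x) - 5)) - 5 = -89] the outer -5 inverts by adding 5, so sub: 4*((-4*x) - 5) = -84.
Step 2. [4*((-4*x) - 5) = -84] LHS = 4·(…); ÷4 both sides, so div: (-4*x) - 5 = -21.
Step 3. [(-4*x) - 5 = -21] 5 comes off first (add 5). So sub: -4*x = -16.
Step 4. [-4*x = -16] -4·(inner) — divide through by -4, so div: x = 4.

Answer: x ∈ {4}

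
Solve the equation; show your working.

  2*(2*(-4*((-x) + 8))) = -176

Step 1. [2*(2*(-4*((-x) + 8))) = -176] divide by the outer 2, so div: 2*(-4*((-x) + 8)) = -88.
Step 2. [2*(-4*((-x) + 8)) = -88] LHS = 2·(…); ÷2 both sides, so div: -4*((-x) + 8) = -44.
Step 3. [-4*((-x) + 8) = -44] divide by the outer -4, so div: (-x) + 8 = 11.
Step 4. [(-x) + 8 = 11] subtract 8: x sits inside (… + 8). So sub: -x = 3.
Step 5. [-x = 3] flip signs both sides. So neg: x = -3.

Answer: x ∈ {-3}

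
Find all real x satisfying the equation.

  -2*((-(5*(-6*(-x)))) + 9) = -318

Step 1. [-2*((-(5*(-6*(-x)))) + 9) = -318] -2·(inner) — divide through by -2. So div: (-(5*(-6*(-x)))) + 9 = 159.
Step 2. [(-(5*(-6*(-x)))) + 9 = 159] 9 comes off first (subtract 9). So sub: -(5*(-6*(-x))) = 150.
Step 3. [-(5*(-6*(-x))) = 150] leading − — multiply by −1 ⇒ neg: 5*(-6*(-x)) = -150.
Step 4. [5*(-6*(-x)) = -150] divide by the outer 5 ⇒ div: -6*(-x) = -30.
Step 5. [-6*(-x) = -30] -6 out front; divide by -6, so div: -x = 5.
Step 6. [-x = 5] LHS negated; negate both sides, so neg: x = -5.

Answer: x ∈ {-5}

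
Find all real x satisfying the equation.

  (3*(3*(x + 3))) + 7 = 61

Step 1. [(3*(3*(x + 3))) + 7 = 61] 7 comes off first (subtract 7), so sub: 3*(3*(x + 3)) = 54.
Step 2. [3*(3*(x + 3)) = 54] leading coefficient 3: divide by 3, so div: 3*(x + 3) = 18.
Step 3. [3*(x + 3) = 18] LHS = 3·(…); ÷3 both sides, so div: x + 3 = 6.
Step 4. [x + 3 = 6] +3 is outermost — subtract 3 both sides, so sub: x = 3.

Answer: x ∈ {3}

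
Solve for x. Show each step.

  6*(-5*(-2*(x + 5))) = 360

Step 1. [6*(-5*(-2*(x + 5))) = 360] LHS = 6·(…); ÷6 both sides ⇒ div: -5*(-2*(x + 5)) = 60.
Step 2. [-5*(-2*(x + 5)) = 60] -5 out front; divide by -5. So div: -2*(x + 5) = -12.
Step 3. [-2*(x + 5) = -12] LHS = -2·(…); ÷-2 both sides, so div: x + 5 = 6.
Step 4. [x + 5 = 6] the outer +5 inverts by subtracting 5 ⇒ sub: x = 1.

Answer: x ∈ {1}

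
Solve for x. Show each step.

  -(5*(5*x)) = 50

Step 1. [-(5*(5*x)) = 50] LHS negated; negate both sides, so neg: 5*(5*x) = -50.
Step 2. [5*(5*x) = -50] LHS = 5·(…); ÷5 both sides, so div: 5*x = -10.
Step 3. [5*x = -10] 5·(inner) — divide through by 5. So div: x = -2.

Answer: x ∈ {-2}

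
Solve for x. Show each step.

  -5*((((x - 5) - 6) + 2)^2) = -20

Step 1. [-5*((((x - 5) - 6) + 2)^2) = -20] -5·(inner) — divide through by -5. So div: (((x - 5) - 6) + 2)^2 = 4.
Step 2. [(((x - 5) - 6) + 2)^2 = 4] √ both sides: 4 ≥ 0 gives two branches ⇒ sqrt: ((x - 5) - 6) + 2 = 2 or -2.
Step 3. [((x - 5) - 6) + 2 = 2 or -2] 2 comes off first (subtract 2), so sub: (x - 5) - 6 = 0 or -4.
Step 4. [(x - 5) - 6 = 0 or -4] 6 comes off first (add 6) ⇒ sub: x - 5 = 6 or 2.
Step 5. [x - 5 = 6 or 2] 5 comes off first (add 5) ⇒ sub: x = 11 or 7.

Answer: x ∈ {7, 11}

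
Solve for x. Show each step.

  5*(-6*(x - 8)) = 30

Step 1. [5*(-6*(x - 8)) = 30] 5·(inner) — divide through by 5. So div: -6*(x - 8) = 6.
Step 2. [-6*(x - 8) = 6] -6 out front; divide by -6, so div: x - 8 = -1.
Step 3. [x - 8 = -1] peel the -8: add 8 from each side. So sub: x = 7.

Answer: x ∈ {7}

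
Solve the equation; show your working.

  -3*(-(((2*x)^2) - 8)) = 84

Step 1. [-3*(-(((2*x)^2) - 8)) = 84] LHS = -3·(…); ÷-3 both sides. So div: -(((2*x)^2) - 8) = -28.
Step 2. [-(((2*x)^2) - 8) = -28] leading − — multiply by −1 ⇒ neg: ((2*x)^2) - 8 = 28.
Step 3. [((2*x)^2) - 8 = 28] 8 comes off first (add 8), so sub: (2*x)^2 = 36.
Step 4. [(2*x)^2 = 36] LHS squared, RHS 36 ≥ 0: apply √ (±), so sqrt: 2*x = 6 or -6.
Step 5. [2*x = 6 or -6] leading coefficient 2: divide by 2. So div: x = 3 or -3.

Answer: x ∈ {-3, 3}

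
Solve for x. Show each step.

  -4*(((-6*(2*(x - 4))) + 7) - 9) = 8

Step 1. [-4*(((-6*(2*(x - 4))) + 7) - 9) = 8] LHS = -4·(…); ÷-4 both sides. So div: ((-6*(2*(x - 4))) + 7) - 9 = -2.
Step 2. [((-6*(2*(x - 4))) + 7) - 9 = -2] peel the -9: add 9 from each side ⇒ sub: (-6*(2*(x - 4))) + 7 = 7.
Step 3. [(-6*(2*(x - 4))) + 7 = 7] +7 is outermost — subtract 7 both sides. So sub: -6*(2*(x - 4)) = 0.
Step 4. [-6*(2*(x - 4)) = 0] -6·(inner) — divide through by -6. So div: 2*(x - 4) = 0.
Step 5. [2*(x - 4) = 0] 2 out front; divide by 2, so div: x - 4 = 0.
Step 6. [x - 4 = 0] add 4: x sits inside (… - 4) ⇒ sub: x = 4.

Answer: x ∈ {4}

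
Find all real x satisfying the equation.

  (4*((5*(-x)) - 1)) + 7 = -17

Step 1. [(4*((5*(-x)) - 1)) + 7 = -17] subtract 7: x sits inside (… + 7). So sub: 4*((5*(-x)) - 1) = -24.
Step 2. [4*((5*(-x)) - 1) = -24] 4·(inner) — divide through by 4, so div: (5*(-x)) - 1 = -6.
Step 3. [(5*(-x)) - 1 = -6] the outer -1 inverts by adding 1, so sub: 5*(-x) = -5.
Step 4. [5*(-x) = -5] LHS = 5·(…); ÷5 both sides, so div: -x = -1.
Step 5. [-x = -1] flip signs both sides. So neg: x = 1.

Answer: x ∈ {1}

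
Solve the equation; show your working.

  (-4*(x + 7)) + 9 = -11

Step 1. [(-4*(x + 7)) + 9 = -11] subtract 9: x sits inside (… + 9) ⇒ sub: -4*(x + 7) = -20.
Step 2. [-4*(x + 7) = -20] -4·(inner) — divide through by -4, so div: x + 7 = 5.
Step 3. [x + 7 = 5] peel the +7: subtract 7 from each side, so sub: x = -2.

Answer: x ∈ {-2}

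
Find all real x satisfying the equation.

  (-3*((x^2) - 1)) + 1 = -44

Step 1. [(-3*((x^2) - 1)) + 1 = -44] +1 is outermost — subtract 1 both sides. So sub: -3*((x^2) - 1) = -45.
Step 2. [-3*((x^2) - 1) = -45] LHS = -3·(…); ÷-3 both sides. So div: (x^2) - 1 = 15.
Step 3. [(x^2) - 1 = 15] 1 comes off first (add 1) ⇒ sub: x^2 = 16.
Step 4. [x^2 = 16] √ both sides: 16 ≥ 0 gives two branches, so sqrt: x = 4 or -4.

Answer: x ∈ {-4, 4}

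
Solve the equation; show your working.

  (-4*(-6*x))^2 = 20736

Step 1. [(-4*(-6*x))^2 = 20736] LHS squared, RHS 20736 ≥ 0: apply √ (±) ⇒ sqrt: -4*(-6*x) = 144 or -144.
Step 2. [-4*(-6*x) = 144 or -144] -4 out front; divide by -4 ⇒ div: -6*x = -36 or 36.
Step 3. [-6*x = -36 or 36] divide by the outer -6 ⇒ div: x = 6 or -6.

Answer: x ∈ {-6, 6}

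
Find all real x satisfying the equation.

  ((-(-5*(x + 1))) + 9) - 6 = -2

Step 1. [((-(-5*(x + 1))) + 9) - 6 = -2] 6 comes off first (add 6). So sub: (-(-5*(x + 1))) + 9 = 4.
Step 2. [(-(-5*(x + 1))) + 9 = 4] 9 comes off first (subtract 9), so sub: -(-5*(x + 1)) = -5.
Step 3. [-(-5*(x + 1)) = -5] leading − — multiply by −1 ⇒ neg: -5*(x + 1) = 5.
Step 4. [-5*(x + 1) = 5] -5 out front; divide by -5, so div: x + 1 = -1.
Step 5. [x + 1 = -1] +1 is outermost — subtract 1 both sides ⇒ sub: x = -2.

Answer: x ∈ {-2}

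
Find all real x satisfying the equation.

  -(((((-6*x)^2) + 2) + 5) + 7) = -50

Step 1. [-(((((-6*x)^2) + 2) + 5) + 7) = -50] LHS negated; negate both sides. So neg: ((((-6*x)^2) + 2) + 5) + 7 = 50.
Step 2. [((((-6*x)^2) + 2) + 5) + 7 = 50] +7 is outermost — subtract 7 both sides, so sub: (((-6*x)^2) + 2) + 5 = 43.
Step 3. [(((-6*x)^2) + 2) + 5 = 43] subtract 5: x sits inside (… + 5). So sub: ((-6*x)^2) + 2 = 38.
Step 4. [((-6*x)^2) + 2 = 38] +2 is outermost — subtract 2 both sides. So sub: (-6*x)^2 = 36.
Step 5. [(-6*x)^2 = 36] LHS squared, RHS 36 ≥ 0: apply √ (±), so sqrt: -6*x = 6 or -6.
Step 6. [-6*x = 6 or -6] LHS = -6·(…); ÷-6 both sides ⇒ div: x = -1 or 1.

Answer: x ∈ {-1, 1}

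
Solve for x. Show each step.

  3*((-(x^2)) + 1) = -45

Step 1. [3*((-(x^2)) + 1) = -45] LHS = 3·(…); ÷3 both sides ⇒ div: (-(x^2)) + 1 = -15.
Step 2. [(-(x^2)) + 1 = -15] peel the +1: subtract 1 from each side, so sub: -(x^2) = -16.
Step 3. [-(x^2) = -16] flip signs both sides ⇒ neg: x^2 = 16.
Step 4. [x^2 = 16] √ both sides: 16 ≥ 0 gives two branches, so sqrt: x = 4 or -4.

Answer: x ∈ {-4, 4}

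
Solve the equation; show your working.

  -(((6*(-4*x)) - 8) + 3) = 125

Step 1. [-(((6*(-4*x)) - 8) + 3) = 125] LHS negated; negate both sides ⇒ neg: ((6*(-4*x)) - 8) + 3 = -125.
Step 2. [((6*(-4*x)) - 8) + 3 = -125] +3 is outermost — subtract 3 both sides, so sub: (6*(-4*x)) - 8 = -128.
Step 3. [(6*(-4*x)) - 8 = -128] peel the -8: add 8 from each side ⇒ sub: 6*(-4*x) = -120.
Step 4. [6*(-4*x) = -120] LHS = 6·(…); ÷6 both sides ⇒ div: -4*x = -20.
Step 5. [-4*x = -20] leading coefficient -4: divide by -4 ⇒ div: x = 5.

Answer: x ∈ {5}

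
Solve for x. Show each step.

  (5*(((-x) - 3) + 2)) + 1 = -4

Step 1. [(5*(((-x) - 3) + 2)) + 1 = -4] 1 comes off first (subtract 1) ⇒ sub: 5*(((-x) - 3) + 2) = -5.
Step 2. [5*(((-x) - 3) + 2) = -5] divide by the outer 5, so div: ((-x) - 3) + 2 = -1.
Step 3. [((-x) - 3) + 2 = -1] +2 is outermost — subtract 2 both sides ⇒ sub: (-x) - 3 = -3.
Step 4. [(-x) - 3 = -3] 3 comes off first (add 3). So sub: -x = 0.
Step 5. [-x = 0] leading − — multiply by −1, so neg: x = 0.

Answer: x ∈ {0}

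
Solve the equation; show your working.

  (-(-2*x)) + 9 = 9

Step 1. [(-(-2*x)) + 9 = 9] +9 is outermost — subtract 9 both sides ⇒ sub: -(-2*x) = 0.
Step 2. [-(-2*x) = 0] flip signs both sides, so neg: -2*x = 0.
Step 3. [-2*x = 0] -2 out front; divide by -2. So div: x = 0.

Answer: x ∈ {0}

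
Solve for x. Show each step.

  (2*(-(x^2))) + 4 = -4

Step 1. [(2*(-(x^2))) + 4 = -4] subtract 4: x sits inside (… + 4). So sub: 2*(-(x^2)) = -8.
Step 2. [2*(-(x^2)) = -8] LHS = 2·(…); ÷2 both sides. So div: -(x^2) = -4.
Step 3. [-(x^2) = -4] LHS negated; negate both sides, so neg: x^2 = 4.
Step 4. [x^2 = 4] √ both sides: 4 ≥ 0 gives two branches, so sqrt: x = 2 or -2.

Answer: x ∈ {-2, 2}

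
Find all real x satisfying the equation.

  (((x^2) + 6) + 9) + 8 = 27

Step 1. [(((x^2) + 6) + 9) + 8 = 27] subtract 8: x sits inside (… + 8), so sub: ((x^2) + 6) + 9 = 19.
Step 2. [((x^2) + 6) + 9 = 19] subtract 9: x sits inside (… + 9), so sub: (x^2) + 6 = 10.
Step 3. [(x^2) + 6 = 10] peel the +6: subtract 6 from each side. So sub: x^2 = 4.
Step 4. [x^2 = 4] √ both sides: 4 ≥ 0 gives two branches. So sqrt: x = 2 or -2.

Answer: x ∈ {-2, 2}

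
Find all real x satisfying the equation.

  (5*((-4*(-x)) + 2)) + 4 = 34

Step 1. [(5*((-4*(-x)) + 2)) + 4 = 34] +4 is outermost — subtract 4 both sides. So sub: 5*((-4*(-x)) + 2) = 30.
Step 2. [5*((-4*(-x)) + 2) = 30] 5 out front; divide by 5. So div: (-4*(-x)) + 2 = 6.
Step 3. [(-4*(-x)) + 2 = 6] +2 is outermost — subtract 2 both sides, so sub: -4*(-x) = 4.
Step 4. [-4*(-x) = 4] LHS = -4·(…); ÷-4 both sides. So div: -x = -1.
Step 5. [-x = -1] flip signs both sides, so neg: x = 1.

Answer: x ∈ {1}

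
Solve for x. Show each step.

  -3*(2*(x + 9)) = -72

Step 1. [-3*(2*(x + 9)) = -72] -3·(inner) — divide through by -3 ⇒ div: 2*(x + 9) = 24.
Step 2. [2*(x + 9) = 24] LHS = 2·(…); ÷2 both sides ⇒ div: x + 9 = 12.
Step 3. [x + 9 = 12] the outer +9 inverts by subtracting 9. So sub: x = 3.

Answer: x ∈ {3}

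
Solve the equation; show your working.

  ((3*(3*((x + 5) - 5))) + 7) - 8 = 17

Step 1. [((3*(3*((x + 5) - 5))) + 7) - 8 = 17] the outer -8 inverts by adding 8. So sub: (3*(3*((x + 5) - 5))) + 7 = 25.
Step 2. [(3*(3*((x + 5) - 5))) + 7 = 25] +7 is outermost — subtract 7 both sides ⇒ sub: 3*(3*((x + 5) - 5)) = 18.
Step 3. [3*(3*((x + 5) - 5)) = 18] 3 out front; divide by 3 ⇒ div: 3*((x + 5) - 5) = 6.
Step 4. [3*((x + 5) - 5) = 6] leading coefficient 3: divide by 3 ⇒ div: (x + 5) - 5 = 2.
Step 5. [(x + 5) - 5 = 2] peel the -5: add 5 from each side ⇒ sub: x + 5 = 7.
Step 6. [x + 5 = 7] subtract 5: x sits inside (… + 5), so sub: x = 2.

Answer: x ∈ {2}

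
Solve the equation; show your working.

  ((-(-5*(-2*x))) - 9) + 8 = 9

Step 1. [((-(-5*(-2*x))) - 9) + 8 = 9] +8 is outermost — subtract 8 both sides. So sub: (-(-5*(-2*x))) - 9 = 1.
Step 2. [(-(-5*(-2*x))) - 9 = 1] the outer -9 inverts by adding 9 ⇒ sub: -(-5*(-2*x)) = 10.
Step 3. [-(-5*(-2*x)) = 10] LHS negated; negate both sides. So neg: -5*(-2*x) = -10.
Step 4. [-5*(-2*x) = -10] leading coefficient -5: divide by -5, so div: -2*x = 2.
Step 5. [-2*x = 2] -2·(inner) — divide through by -2 ⇒ div: x = -1.

Answer: x ∈ {-1}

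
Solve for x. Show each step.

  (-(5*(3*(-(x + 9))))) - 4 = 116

Step 1. [(-(5*(3*(-(x + 9))))) - 4 = 116] the outer -4 inverts by adding 4. So sub: -(5*(3*(-(x + 9)))) = 120.
Step 2. [-(5*(3*(-(x + 9)))) = 120] flip signs both sides, so neg: 5*(3*(-(x + 9))) = -120.
Step 3. [5*(3*(-(x + 9))) = -120] leading coefficient 5: divide by 5 ⇒ div: 3*(-(x + 9)) = -24.
Step 4. [3*(-(x + 9)) = -24] 3·(inner) — divide through by 3 ⇒ div: -(x + 9) = -8.
Step 5. [-(x + 9) = -8] leading − — multiply by −1, so neg: x + 9 = 8.
Step 6. [x + 9 = 8] the outer +9 inverts by subtracting 9 ⇒ sub: x = -1.

Answer: x ∈ {-1}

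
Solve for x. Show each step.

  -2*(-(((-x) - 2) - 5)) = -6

Step 1. [-2*(-(((-x) - 2) - 5)) = -6] LHS = -2·(…); ÷-2 both sides ⇒ div: -(((-x) - 2) - 5) = 3.
Step 2. [-(((-x) - 2) - 5) = 3] leading − — multiply by −1. So neg: ((-x) - 2) - 5 = -3.
Step 3. [((-x) - 2) - 5 = -3] 5 comes off first (add 5), so sub: (-x) - 2 = 2.
Step 4. [(-x) - 2 = 2] the outer -2 inverts by adding 2. So sub: -x = 4.
Step 5. [-x = 4] leading − — multiply by −1, so neg: x = -4.

Answer: x ∈ {-4}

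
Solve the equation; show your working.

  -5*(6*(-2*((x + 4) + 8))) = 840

Step 1. [-5*(6*(-2*((x + 4) + 8))) = 840] divide by the outer -5 ⇒ div: 6*(-2*((x + 4) + 8)) = -168.
Step 2. [6*(-2*((x + 4) + 8)) = -168] leading coefficient 6: divide by 6, so div: -2*((x + 4) + 8) = -28.
Step 3. [-2*((x + 4) + 8) = -28] leading coefficient -2: divide by -2. So div: (x + 4) + 8 = 14.
Step 4. [(x + 4) + 8 = 14] peel the +8: subtract 8 from each side ⇒ sub: x + 4 = 6.
Step 5. [x + 4 = 6] 4 comes off first (subtract 4), so sub: x = 2.

Answer: x ∈ {2}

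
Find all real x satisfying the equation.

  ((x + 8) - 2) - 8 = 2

Step 1. [((x + 8) - 2) - 8 = 2] -8 is outermost — add 8 both sides, so sub: (x + 8) - 2 = 10.
Step 2. [(x + 8) - 2 = 10] 2 comes off first (add 2). So sub: x + 8 = 12.
Step 3. [x + 8 = 12] 8 comes off first (subtract 8) ⇒ sub: x = 4.

Answer: x ∈ {4}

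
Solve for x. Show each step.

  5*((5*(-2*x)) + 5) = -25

Step 1. [5*((5*(-2*x)) + 5) = -25] leading coefficient 5: divide by 5, so div: (5*(-2*x)) + 5 = -5.
Step 2. [(5*(-2*x)) + 5 = -5] peel the +5: subtract 5 from each side, so sub: 5*(-2*x) = -10.
Step 3. [5*(-2*x) = -10] 5·(inner) — divide through by 5. So div: -2*x = -2.
Step 4. [-2*x = -2] divide by the outer -2, so div: x = 1.

Answer: x ∈ {1}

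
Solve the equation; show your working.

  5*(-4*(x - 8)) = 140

Step 1. [5*(-4*(x - 8)) = 140] LHS = 5·(…); ÷5 both sides, so div: -4*(x - 8) = 28.
Step 2. [-4*(x - 8) = 28] -4 out front; divide by -4. So div: x - 8 = -7.
Step 3. [x - 8 = -7] peel the -8: add 8 from each side ⇒ sub: x = 1.

Answer: x ∈ {1}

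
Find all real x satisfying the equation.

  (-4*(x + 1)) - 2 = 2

Step 1. [(-4*(x + 1)) - 2 = 2] the outer -2 inverts by adding 2 ⇒ sub: -4*(x + 1) = 4.
Step 2. [-4*(x + 1) = 4] -4 out front; divide by -4 ⇒ div: x + 1 = -1.
Step 3. [x + 1 = -1] +1 is outermost — subtract 1 both sides ⇒ sub: x = -2.

Answer: x ∈ {-2}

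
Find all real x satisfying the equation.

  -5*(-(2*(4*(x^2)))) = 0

Step 1. [-5*(-(2*(4*(x^2)))) = 0] -5·(inner) — divide through by -5. So div: -(2*(4*(x^2))) = 0.
Step 2. [-(2*(4*(x^2))) = 0] LHS negated; negate both sides ⇒ neg: 2*(4*(x^2)) = 0.
Step 3. [2*(4*(x^2)) = 0] 2 out front; divide by 2. So div: 4*(x^2) = 0.
Step 4. [4*(x^2) = 0] divide by the outer 4. So div: x^2 = 0.
Step 5. [x^2 = 0] LHS squared, RHS 0 ≥ 0: apply √ (±), so sqrt: x = 0.

Answer: x ∈ {0}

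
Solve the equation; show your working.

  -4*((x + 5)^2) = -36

Step 1. [-4*((x + 5)^2) = -36] -4 out front; divide by -4 ⇒ div: (x + 5)^2 = 9.
Step 2. [(x + 5)^2 = 9] √ both sides: 9 ≥ 0 gives two branches ⇒ sqrt: x + 5 = 3 or -3.
Step 3. [x + 5 = 3 or -3] +5 is outermost — subtract 5 both sides ⇒ sub: x = -2 or -8.

Answer: x ∈ {-8, -2}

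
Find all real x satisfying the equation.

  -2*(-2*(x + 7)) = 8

Step 1. [-2*(-2*(x + 7)) = 8] LHS = -2·(…); ÷-2 both sides, so div: -2*(x + 7) = -4.
Step 2. [-2*(x + 7) = -4] -2·(inner) — divide through by -2, so div: x + 7 = 2.
Step 3. [x + 7 = 2] 7 comes off first (subtract 7), so sub: x = -5.

Answer: x ∈ {-5}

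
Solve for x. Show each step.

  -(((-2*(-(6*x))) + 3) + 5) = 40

Step 1. [-(((-2*(-(6*x))) + 3) + 5) = 40] LHS negated; negate both sides, so neg: ((-2*(-(6*x))) + 3) + 5 = -40.
Step 2. [((-2*(-(6*x))) + 3) + 5 = -40] subtract 5: x sits inside (… + 5) ⇒ sub: (-2*(-(6*x))) + 3 = -45.
Step 3. [(-2*(-(6*x))) + 3 = -45] peel the +3: subtract 3 from each side ⇒ sub: -2*(-(6*x)) = -48.
Step 4. [-2*(-(6*x)) = -48] LHS = -2·(…); ÷-2 both sides ⇒ div: -(6*x) = 24.
Step 5. [-(6*x) = 24] flip signs both sides, so neg: 6*x = -24.
Step 6. [6*x = -24] divide by the outer 6, so div: x = -4.

Answer: x ∈ {-4}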